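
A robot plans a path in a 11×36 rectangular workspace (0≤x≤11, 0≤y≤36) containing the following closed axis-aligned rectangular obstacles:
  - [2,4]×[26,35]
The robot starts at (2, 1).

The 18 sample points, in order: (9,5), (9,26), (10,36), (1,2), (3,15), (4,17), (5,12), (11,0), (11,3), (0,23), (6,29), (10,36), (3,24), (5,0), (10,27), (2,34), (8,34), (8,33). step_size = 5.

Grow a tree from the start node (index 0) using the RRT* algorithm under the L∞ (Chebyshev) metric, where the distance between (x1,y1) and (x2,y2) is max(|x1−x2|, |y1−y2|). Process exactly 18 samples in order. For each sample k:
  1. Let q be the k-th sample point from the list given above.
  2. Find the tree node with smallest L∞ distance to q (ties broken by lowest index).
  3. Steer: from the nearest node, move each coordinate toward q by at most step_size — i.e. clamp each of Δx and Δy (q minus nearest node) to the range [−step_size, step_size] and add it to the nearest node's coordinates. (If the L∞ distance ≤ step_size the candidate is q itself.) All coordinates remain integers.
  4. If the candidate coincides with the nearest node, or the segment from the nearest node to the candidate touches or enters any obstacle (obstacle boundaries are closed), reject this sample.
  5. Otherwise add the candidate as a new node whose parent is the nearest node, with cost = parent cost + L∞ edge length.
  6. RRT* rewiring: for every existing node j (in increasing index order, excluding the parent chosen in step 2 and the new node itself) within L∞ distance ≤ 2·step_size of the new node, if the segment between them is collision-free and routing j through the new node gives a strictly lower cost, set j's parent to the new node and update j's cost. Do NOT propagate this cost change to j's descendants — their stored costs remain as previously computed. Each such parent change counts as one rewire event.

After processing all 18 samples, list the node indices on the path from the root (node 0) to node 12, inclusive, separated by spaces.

1. q=(9,5) nearest=0 d=7 new=(7,5) → add node 1 parent=0 cost=5
2. q=(9,26) nearest=1 d=21 new=(9,10) → add node 2 parent=1 cost=10
3. q=(10,36) nearest=2 d=26 new=(10,15) → add node 3 parent=2 cost=15
4. q=(1,2) nearest=0 d=1 new=(1,2) → add node 4 parent=0 cost=1; rewire 2→4 (9<10)
5. q=(3,15) nearest=2 d=6 new=(4,15) → add node 5 parent=2 cost=14
6. q=(4,17) nearest=5 d=2 new=(4,17) → add node 6 parent=5 cost=16
7. q=(5,12) nearest=5 d=3 new=(5,12) → add node 7 parent=5 cost=17
8. q=(11,0) nearest=1 d=5 new=(11,0) → add node 8 parent=1 cost=10
9. q=(11,3) nearest=8 d=3 new=(11,3) → add node 9 parent=8 cost=13
10. q=(0,23) nearest=6 d=6 new=(0,22) → add node 10 parent=6 cost=21
11. q=(6,29) nearest=10 d=7 new=(5,27) → blocked by [2,4]×[26,35], reject
12. q=(10,36) nearest=10 d=14 new=(5,27) → blocked by [2,4]×[26,35], reject
13. q=(3,24) nearest=10 d=3 new=(3,24) → add node 11 parent=10 cost=24
14. q=(5,0) nearest=0 d=3 new=(5,0) → add node 12 parent=0 cost=3; rewire 8→12 (9<10); rewire 9→12 (9<13)
15. q=(10,27) nearest=11 d=7 new=(8,27) → add node 13 parent=11 cost=29
16. q=(2,34) nearest=13 d=7 new=(3,32) → blocked by [2,4]×[26,35], reject
17. q=(8,34) nearest=13 d=7 new=(8,32) → add node 14 parent=13 cost=34
18. q=(8,33) nearest=14 d=1 new=(8,33) → add node 15 parent=14 cost=35

Path: 0 12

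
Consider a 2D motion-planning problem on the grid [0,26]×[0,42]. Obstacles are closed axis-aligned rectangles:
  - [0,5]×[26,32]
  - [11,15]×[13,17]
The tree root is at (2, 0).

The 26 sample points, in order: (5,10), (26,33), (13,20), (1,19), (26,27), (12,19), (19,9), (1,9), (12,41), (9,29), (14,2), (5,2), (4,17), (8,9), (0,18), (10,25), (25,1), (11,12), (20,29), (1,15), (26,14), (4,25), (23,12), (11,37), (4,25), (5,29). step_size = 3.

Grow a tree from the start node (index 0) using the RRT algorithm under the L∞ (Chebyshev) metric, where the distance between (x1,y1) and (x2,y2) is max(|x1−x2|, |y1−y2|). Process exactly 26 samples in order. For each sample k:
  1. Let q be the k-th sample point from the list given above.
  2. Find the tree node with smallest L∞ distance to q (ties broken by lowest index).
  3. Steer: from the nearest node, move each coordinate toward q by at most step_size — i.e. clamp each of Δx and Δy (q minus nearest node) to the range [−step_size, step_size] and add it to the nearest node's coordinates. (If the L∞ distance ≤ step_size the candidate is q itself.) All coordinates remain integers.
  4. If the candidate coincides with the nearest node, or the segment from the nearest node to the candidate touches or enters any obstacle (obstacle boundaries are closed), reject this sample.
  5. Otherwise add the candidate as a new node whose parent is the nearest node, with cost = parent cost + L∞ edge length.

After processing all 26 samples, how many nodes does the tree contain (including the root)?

Node count: 23

1. q=(5,10) nearest=0 d=10 new=(5,3) → add node 1 parent=0 cost=3
2. q=(26,33) nearest=1 d=30 new=(8,6) → add node 2 parent=1 cost=6
3. q=(13,20) nearest=2 d=14 new=(11,9) → add node 3 parent=2 cost=9
4. q=(1,19) nearest=3 d=10 new=(8,12) → add node 4 parent=3 cost=12
5. q=(26,27) nearest=3 d=18 new=(14,12) → add node 5 parent=3 cost=12
6. q=(12,19) nearest=4 d=7 new=(11,15) → blocked by [11,15]×[13,17], reject
7. q=(19,9) nearest=5 d=5 new=(17,9) → add node 6 parent=5 cost=15
8. q=(1,9) nearest=1 d=6 new=(2,6) → add node 7 parent=1 cost=6
9. q=(12,41) nearest=4 d=29 new=(11,15) → blocked by [11,15]×[13,17], reject
10. q=(9,29) nearest=4 d=17 new=(9,15) → add node 8 parent=4 cost=15
11. q=(14,2) nearest=2 d=6 new=(11,3) → add node 9 parent=2 cost=9
12. q=(5,2) nearest=1 d=1 new=(5,2) → add node 10 parent=1 cost=4
13. q=(4,17) nearest=4 d=5 new=(5,15) → add node 11 parent=4 cost=15
14. q=(8,9) nearest=2 d=3 new=(8,9) → add node 12 parent=2 cost=9
15. q=(0,18) nearest=11 d=5 new=(2,18) → add node 13 parent=11 cost=18
16. q=(10,25) nearest=13 d=8 new=(5,21) → add node 14 parent=13 cost=21
17. q=(25,1) nearest=6 d=8 new=(20,6) → add node 15 parent=6 cost=18
18. q=(11,12) nearest=3 d=3 new=(11,12) → add node 16 parent=3 cost=12
19. q=(20,29) nearest=8 d=14 new=(12,18) → blocked by [11,15]×[13,17], reject
20. q=(1,15) nearest=13 d=3 new=(1,15) → add node 17 parent=13 cost=21
21. q=(26,14) nearest=15 d=8 new=(23,9) → add node 18 parent=15 cost=21
22. q=(4,25) nearest=14 d=4 new=(4,24) → add node 19 parent=14 cost=24
23. q=(23,12) nearest=18 d=3 new=(23,12) → add node 20 parent=18 cost=24
24. q=(11,37) nearest=19 d=13 new=(7,27) → add node 21 parent=19 cost=27
25. q=(4,25) nearest=19 d=1 new=(4,25) → add node 22 parent=19 cost=25
26. q=(5,29) nearest=21 d=2 new=(5,29) → blocked by [0,5]×[26,32], reject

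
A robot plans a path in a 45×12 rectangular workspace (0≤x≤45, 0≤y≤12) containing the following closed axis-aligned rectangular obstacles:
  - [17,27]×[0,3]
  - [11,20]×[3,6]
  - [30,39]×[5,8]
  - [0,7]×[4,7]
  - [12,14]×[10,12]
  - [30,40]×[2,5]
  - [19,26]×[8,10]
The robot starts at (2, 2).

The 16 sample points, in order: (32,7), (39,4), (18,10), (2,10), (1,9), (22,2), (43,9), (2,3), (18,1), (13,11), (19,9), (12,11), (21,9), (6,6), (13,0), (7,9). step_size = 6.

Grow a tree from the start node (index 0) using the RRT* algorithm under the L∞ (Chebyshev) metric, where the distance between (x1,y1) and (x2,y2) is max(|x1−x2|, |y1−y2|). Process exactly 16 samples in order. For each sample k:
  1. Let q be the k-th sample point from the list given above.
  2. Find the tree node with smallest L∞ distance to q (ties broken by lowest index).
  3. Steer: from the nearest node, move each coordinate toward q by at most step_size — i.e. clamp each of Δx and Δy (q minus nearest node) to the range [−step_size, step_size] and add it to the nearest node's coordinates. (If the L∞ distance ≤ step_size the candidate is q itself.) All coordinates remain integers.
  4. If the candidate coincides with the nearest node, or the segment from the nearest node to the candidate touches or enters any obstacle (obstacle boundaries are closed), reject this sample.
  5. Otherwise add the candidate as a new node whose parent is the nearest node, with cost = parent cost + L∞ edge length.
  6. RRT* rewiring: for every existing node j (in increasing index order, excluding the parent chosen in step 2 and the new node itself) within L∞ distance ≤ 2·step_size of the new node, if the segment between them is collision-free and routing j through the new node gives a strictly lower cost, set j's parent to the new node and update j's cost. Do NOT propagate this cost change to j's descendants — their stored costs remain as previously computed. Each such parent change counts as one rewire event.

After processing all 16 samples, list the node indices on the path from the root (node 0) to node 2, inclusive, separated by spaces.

Path: 0 1 2

1. q=(32,7) nearest=0 d=30 new=(8,7) → blocked by [0,7]×[4,7], reject
2. q=(39,4) nearest=0 d=37 new=(8,4) → add node 1 parent=0 cost=6
3. q=(18,10) nearest=1 d=10 new=(14,10) → blocked by [12,14]×[10,12], reject
4. q=(2,10) nearest=1 d=6 new=(2,10) → blocked by [0,7]×[4,7], reject
5. q=(1,9) nearest=0 d=7 new=(1,8) → blocked by [0,7]×[4,7], reject
6. q=(22,2) nearest=1 d=14 new=(14,2) → blocked by [11,20]×[3,6], reject
7. q=(43,9) nearest=1 d=35 new=(14,9) → add node 2 parent=1 cost=12
8. q=(2,3) nearest=0 d=1 new=(2,3) → add node 3 parent=0 cost=1
9. q=(18,1) nearest=2 d=8 new=(18,3) → blocked by [17,27]×[0,3], reject
10. q=(13,11) nearest=2 d=2 new=(13,11) → blocked by [12,14]×[10,12], reject
11. q=(19,9) nearest=2 d=5 new=(19,9) → blocked by [19,26]×[8,10], reject
12. q=(12,11) nearest=2 d=2 new=(12,11) → blocked by [12,14]×[10,12], reject
13. q=(21,9) nearest=2 d=7 new=(20,9) → blocked by [19,26]×[8,10], reject
14. q=(6,6) nearest=1 d=2 new=(6,6) → blocked by [0,7]×[4,7], reject
15. q=(13,0) nearest=1 d=5 new=(13,0) → add node 4 parent=1 cost=11
16. q=(7,9) nearest=1 d=5 new=(7,9) → add node 5 parent=1 cost=11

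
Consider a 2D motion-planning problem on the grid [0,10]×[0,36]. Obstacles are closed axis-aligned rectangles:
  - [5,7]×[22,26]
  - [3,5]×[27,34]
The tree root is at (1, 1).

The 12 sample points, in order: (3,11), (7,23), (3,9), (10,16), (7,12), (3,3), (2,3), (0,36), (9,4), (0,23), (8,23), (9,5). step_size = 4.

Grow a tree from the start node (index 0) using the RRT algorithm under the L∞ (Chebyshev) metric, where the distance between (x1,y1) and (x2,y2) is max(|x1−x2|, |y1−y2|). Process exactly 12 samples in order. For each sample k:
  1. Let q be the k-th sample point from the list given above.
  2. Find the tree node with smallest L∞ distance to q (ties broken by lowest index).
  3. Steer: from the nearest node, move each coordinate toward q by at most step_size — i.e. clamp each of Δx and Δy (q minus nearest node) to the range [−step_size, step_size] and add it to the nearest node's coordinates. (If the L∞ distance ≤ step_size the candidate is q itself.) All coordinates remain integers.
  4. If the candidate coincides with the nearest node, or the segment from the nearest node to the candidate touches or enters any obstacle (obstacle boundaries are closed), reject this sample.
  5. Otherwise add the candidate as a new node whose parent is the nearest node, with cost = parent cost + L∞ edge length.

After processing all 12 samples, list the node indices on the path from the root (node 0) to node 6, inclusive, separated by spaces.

Path: 0 6

1. q=(3,11) nearest=0 d=10 new=(3,5) → add node 1 parent=0 cost=4
2. q=(7,23) nearest=1 d=18 new=(7,9) → add node 2 parent=1 cost=8
3. q=(3,9) nearest=1 d=4 new=(3,9) → add node 3 parent=1 cost=8
4. q=(10,16) nearest=2 d=7 new=(10,13) → add node 4 parent=2 cost=12
5. q=(7,12) nearest=2 d=3 new=(7,12) → add node 5 parent=2 cost=11
6. q=(3,3) nearest=0 d=2 new=(3,3) → add node 6 parent=0 cost=2
7. q=(2,3) nearest=6 d=1 new=(2,3) → add node 7 parent=6 cost=3
8. q=(0,36) nearest=4 d=23 new=(6,17) → add node 8 parent=4 cost=16
9. q=(9,4) nearest=2 d=5 new=(9,5) → add node 9 parent=2 cost=12
10. q=(0,23) nearest=8 d=6 new=(2,21) → add node 10 parent=8 cost=20
11. q=(8,23) nearest=8 d=6 new=(8,21) → add node 11 parent=8 cost=20
12. q=(9,5) nearest=9 d=0 → coincident, reject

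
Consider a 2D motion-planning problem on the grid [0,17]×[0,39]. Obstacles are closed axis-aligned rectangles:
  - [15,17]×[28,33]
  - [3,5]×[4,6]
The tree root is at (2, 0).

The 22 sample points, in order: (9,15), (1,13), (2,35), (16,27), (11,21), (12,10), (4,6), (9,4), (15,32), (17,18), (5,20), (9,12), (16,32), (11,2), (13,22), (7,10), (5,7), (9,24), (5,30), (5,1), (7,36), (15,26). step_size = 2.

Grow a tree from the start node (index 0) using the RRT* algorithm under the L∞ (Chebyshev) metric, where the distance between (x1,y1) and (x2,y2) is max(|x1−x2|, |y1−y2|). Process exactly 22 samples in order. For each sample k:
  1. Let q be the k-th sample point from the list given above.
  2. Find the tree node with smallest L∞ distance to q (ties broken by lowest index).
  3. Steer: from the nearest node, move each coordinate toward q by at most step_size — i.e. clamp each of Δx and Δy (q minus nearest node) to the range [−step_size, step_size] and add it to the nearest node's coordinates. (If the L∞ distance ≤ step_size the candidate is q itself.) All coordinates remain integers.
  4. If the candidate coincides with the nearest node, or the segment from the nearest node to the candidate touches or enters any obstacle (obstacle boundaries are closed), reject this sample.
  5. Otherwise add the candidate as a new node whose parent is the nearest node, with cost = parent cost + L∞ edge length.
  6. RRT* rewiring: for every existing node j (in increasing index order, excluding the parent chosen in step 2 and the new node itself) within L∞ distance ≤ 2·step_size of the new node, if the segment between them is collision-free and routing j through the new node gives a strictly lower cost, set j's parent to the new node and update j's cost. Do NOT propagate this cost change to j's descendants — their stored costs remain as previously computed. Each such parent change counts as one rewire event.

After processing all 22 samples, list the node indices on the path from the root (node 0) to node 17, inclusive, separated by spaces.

1. q=(9,15) nearest=0 d=15 new=(4,2) → add node 1 parent=0 cost=2
2. q=(1,13) nearest=1 d=11 new=(2,4) → add node 2 parent=1 cost=4
3. q=(2,35) nearest=2 d=31 new=(2,6) → add node 3 parent=2 cost=6
4. q=(16,27) nearest=3 d=21 new=(4,8) → add node 4 parent=3 cost=8
5. q=(11,21) nearest=4 d=13 new=(6,10) → add node 5 parent=4 cost=10
6. q=(12,10) nearest=5 d=6 new=(8,10) → add node 6 parent=5 cost=12
7. q=(4,6) nearest=2 d=2 new=(4,6) → blocked by [3,5]×[4,6], reject
8. q=(9,4) nearest=1 d=5 new=(6,4) → add node 7 parent=1 cost=4
9. q=(15,32) nearest=5 d=22 new=(8,12) → add node 8 parent=5 cost=12
10. q=(17,18) nearest=6 d=9 new=(10,12) → add node 9 parent=6 cost=14
11. q=(5,20) nearest=8 d=8 new=(6,14) → add node 10 parent=8 cost=14
12. q=(9,12) nearest=8 d=1 new=(9,12) → add node 11 parent=8 cost=13
13. q=(16,32) nearest=10 d=18 new=(8,16) → add node 12 parent=10 cost=16
14. q=(11,2) nearest=7 d=5 new=(8,2) → add node 13 parent=7 cost=6
15. q=(13,22) nearest=12 d=6 new=(10,18) → add node 14 parent=12 cost=18
16. q=(7,10) nearest=5 d=1 new=(7,10) → add node 15 parent=5 cost=11
17. q=(5,7) nearest=4 d=1 new=(5,7) → add node 16 parent=4 cost=9
18. q=(9,24) nearest=14 d=6 new=(9,20) → add node 17 parent=14 cost=20
19. q=(5,30) nearest=17 d=10 new=(7,22) → add node 18 parent=17 cost=22
20. q=(5,1) nearest=1 d=1 new=(5,1) → add node 19 parent=1 cost=3
21. q=(7,36) nearest=18 d=14 new=(7,24) → add node 20 parent=18 cost=24
22. q=(15,26) nearest=17 d=6 new=(11,22) → add node 21 parent=17 cost=22

Path: 0 1 2 3 4 5 8 10 12 14 17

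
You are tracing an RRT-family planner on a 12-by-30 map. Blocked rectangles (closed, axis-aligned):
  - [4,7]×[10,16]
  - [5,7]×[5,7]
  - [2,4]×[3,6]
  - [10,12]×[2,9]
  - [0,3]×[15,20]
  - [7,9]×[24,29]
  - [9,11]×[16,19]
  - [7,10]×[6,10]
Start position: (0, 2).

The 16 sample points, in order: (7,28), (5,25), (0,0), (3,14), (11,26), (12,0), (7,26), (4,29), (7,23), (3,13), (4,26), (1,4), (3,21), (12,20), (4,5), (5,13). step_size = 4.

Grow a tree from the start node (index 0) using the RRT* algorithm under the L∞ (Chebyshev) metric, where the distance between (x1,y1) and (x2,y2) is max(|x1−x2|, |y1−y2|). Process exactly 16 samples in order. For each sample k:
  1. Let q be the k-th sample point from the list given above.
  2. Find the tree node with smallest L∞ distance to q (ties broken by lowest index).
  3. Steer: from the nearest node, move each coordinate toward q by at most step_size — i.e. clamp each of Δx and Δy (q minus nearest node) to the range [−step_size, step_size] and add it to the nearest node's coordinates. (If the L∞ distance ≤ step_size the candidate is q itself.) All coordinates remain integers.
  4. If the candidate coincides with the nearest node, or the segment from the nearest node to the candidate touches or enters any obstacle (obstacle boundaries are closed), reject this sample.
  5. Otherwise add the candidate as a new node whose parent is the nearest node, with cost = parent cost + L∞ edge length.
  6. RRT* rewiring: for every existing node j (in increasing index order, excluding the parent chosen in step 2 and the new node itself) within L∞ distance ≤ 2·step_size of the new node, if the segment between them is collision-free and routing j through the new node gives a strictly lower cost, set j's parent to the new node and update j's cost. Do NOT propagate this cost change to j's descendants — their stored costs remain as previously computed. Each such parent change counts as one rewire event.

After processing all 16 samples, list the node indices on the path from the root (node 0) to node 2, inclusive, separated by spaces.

Path: 0 2

1. q=(7,28) nearest=0 d=26 new=(4,6) → blocked by [2,4]×[3,6], reject
2. q=(5,25) nearest=0 d=23 new=(4,6) → blocked by [2,4]×[3,6], reject
3. q=(0,0) nearest=0 d=2 new=(0,0) → add node 1 parent=0 cost=2
4. q=(3,14) nearest=0 d=12 new=(3,6) → blocked by [2,4]×[3,6], reject
5. q=(11,26) nearest=0 d=24 new=(4,6) → blocked by [2,4]×[3,6], reject
6. q=(12,0) nearest=0 d=12 new=(4,0) → add node 2 parent=0 cost=4
7. q=(7,26) nearest=0 d=24 new=(4,6) → blocked by [2,4]×[3,6], reject
8. q=(4,29) nearest=0 d=27 new=(4,6) → blocked by [2,4]×[3,6], reject
9. q=(7,23) nearest=0 d=21 new=(4,6) → blocked by [2,4]×[3,6], reject
10. q=(3,13) nearest=0 d=11 new=(3,6) → blocked by [2,4]×[3,6], reject
11. q=(4,26) nearest=0 d=24 new=(4,6) → blocked by [2,4]×[3,6], reject
12. q=(1,4) nearest=0 d=2 new=(1,4) → add node 3 parent=0 cost=2
13. q=(3,21) nearest=3 d=17 new=(3,8) → blocked by [2,4]×[3,6], reject
14. q=(12,20) nearest=3 d=16 new=(5,8) → blocked by [2,4]×[3,6], reject
15. q=(4,5) nearest=3 d=3 new=(4,5) → blocked by [2,4]×[3,6], reject
16. q=(5,13) nearest=3 d=9 new=(5,8) → blocked by [2,4]×[3,6], reject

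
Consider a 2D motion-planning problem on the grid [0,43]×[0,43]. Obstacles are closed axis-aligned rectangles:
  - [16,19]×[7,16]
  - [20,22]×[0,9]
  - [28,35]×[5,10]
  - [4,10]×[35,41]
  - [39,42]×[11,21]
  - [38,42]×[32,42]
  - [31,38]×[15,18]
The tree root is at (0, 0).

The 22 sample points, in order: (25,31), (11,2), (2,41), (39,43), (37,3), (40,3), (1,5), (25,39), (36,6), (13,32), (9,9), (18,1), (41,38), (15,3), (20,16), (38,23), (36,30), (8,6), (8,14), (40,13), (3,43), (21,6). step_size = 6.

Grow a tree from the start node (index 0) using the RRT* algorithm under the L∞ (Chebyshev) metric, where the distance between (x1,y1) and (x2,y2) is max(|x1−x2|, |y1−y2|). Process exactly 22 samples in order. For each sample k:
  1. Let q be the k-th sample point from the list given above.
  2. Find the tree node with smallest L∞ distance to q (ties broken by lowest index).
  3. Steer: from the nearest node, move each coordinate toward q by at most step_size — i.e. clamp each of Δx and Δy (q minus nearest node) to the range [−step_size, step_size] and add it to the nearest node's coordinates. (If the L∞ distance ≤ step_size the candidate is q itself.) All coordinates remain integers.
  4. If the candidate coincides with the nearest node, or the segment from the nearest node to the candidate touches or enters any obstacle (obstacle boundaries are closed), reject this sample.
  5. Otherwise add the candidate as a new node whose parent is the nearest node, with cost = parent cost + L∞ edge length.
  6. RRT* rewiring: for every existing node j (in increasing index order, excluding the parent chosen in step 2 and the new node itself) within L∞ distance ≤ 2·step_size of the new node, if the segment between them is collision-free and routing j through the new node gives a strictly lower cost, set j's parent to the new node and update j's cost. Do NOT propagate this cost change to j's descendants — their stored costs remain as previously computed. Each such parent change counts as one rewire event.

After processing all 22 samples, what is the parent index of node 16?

1. q=(25,31) nearest=0 d=31 new=(6,6) → add node 1 parent=0 cost=6
2. q=(11,2) nearest=1 d=5 new=(11,2) → add node 2 parent=1 cost=11
3. q=(2,41) nearest=1 d=35 new=(2,12) → add node 3 parent=1 cost=12
4. q=(39,43) nearest=1 d=37 new=(12,12) → add node 4 parent=1 cost=12
5. q=(37,3) nearest=4 d=25 new=(18,6) → blocked by [16,19]×[7,16], reject
6. q=(40,3) nearest=4 d=28 new=(18,6) → blocked by [16,19]×[7,16], reject
7. q=(1,5) nearest=0 d=5 new=(1,5) → add node 5 parent=0 cost=5
8. q=(25,39) nearest=3 d=27 new=(8,18) → add node 6 parent=3 cost=18
9. q=(36,6) nearest=4 d=24 new=(18,6) → blocked by [16,19]×[7,16], reject
10. q=(13,32) nearest=6 d=14 new=(13,24) → add node 7 parent=6 cost=24
11. q=(9,9) nearest=1 d=3 new=(9,9) → add node 8 parent=1 cost=9
12. q=(18,1) nearest=2 d=7 new=(17,1) → add node 9 parent=2 cost=17
13. q=(41,38) nearest=7 d=28 new=(19,30) → add node 10 parent=7 cost=30
14. q=(15,3) nearest=9 d=2 new=(15,3) → add node 11 parent=9 cost=19
15. q=(20,16) nearest=4 d=8 new=(18,16) → blocked by [16,19]×[7,16], reject
16. q=(38,23) nearest=10 d=19 new=(25,24) → add node 12 parent=10 cost=36
17. q=(36,30) nearest=12 d=11 new=(31,30) → add node 13 parent=12 cost=42
18. q=(8,6) nearest=1 d=2 new=(8,6) → add node 14 parent=1 cost=8; rewire 11→14 (15<19)
19. q=(8,14) nearest=4 d=4 new=(8,14) → add node 15 parent=4 cost=16
20. q=(40,13) nearest=12 d=15 new=(31,18) → blocked by [31,38]×[15,18], reject
21. q=(3,43) nearest=10 d=16 new=(13,36) → add node 16 parent=10 cost=36
22. q=(21,6) nearest=9 d=5 new=(21,6) → blocked by [20,22]×[0,9], reject

Parent of node 16: 10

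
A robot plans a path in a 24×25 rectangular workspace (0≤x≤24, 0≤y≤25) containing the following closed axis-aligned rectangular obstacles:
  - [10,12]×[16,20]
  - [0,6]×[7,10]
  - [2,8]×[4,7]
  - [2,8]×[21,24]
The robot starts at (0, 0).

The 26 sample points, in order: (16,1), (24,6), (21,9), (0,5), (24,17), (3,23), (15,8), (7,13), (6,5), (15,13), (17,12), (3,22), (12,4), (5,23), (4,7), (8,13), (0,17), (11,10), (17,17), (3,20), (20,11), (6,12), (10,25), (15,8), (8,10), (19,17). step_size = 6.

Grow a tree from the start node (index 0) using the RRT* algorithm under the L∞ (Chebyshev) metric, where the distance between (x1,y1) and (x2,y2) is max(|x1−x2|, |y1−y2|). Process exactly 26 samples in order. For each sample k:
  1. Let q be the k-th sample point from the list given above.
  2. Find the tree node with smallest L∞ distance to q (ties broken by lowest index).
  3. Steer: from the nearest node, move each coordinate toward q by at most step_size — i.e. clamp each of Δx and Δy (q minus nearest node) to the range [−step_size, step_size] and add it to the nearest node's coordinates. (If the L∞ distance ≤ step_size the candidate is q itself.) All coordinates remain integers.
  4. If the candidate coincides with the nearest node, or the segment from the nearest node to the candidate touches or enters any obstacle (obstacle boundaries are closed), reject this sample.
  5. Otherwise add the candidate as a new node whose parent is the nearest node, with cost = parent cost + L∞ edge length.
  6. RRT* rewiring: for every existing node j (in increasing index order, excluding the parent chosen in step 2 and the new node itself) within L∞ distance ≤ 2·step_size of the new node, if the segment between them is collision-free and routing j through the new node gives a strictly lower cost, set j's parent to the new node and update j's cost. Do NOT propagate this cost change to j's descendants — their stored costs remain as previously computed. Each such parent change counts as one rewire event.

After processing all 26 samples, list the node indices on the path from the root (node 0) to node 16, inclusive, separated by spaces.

Path: 0 1 2 11 8 13 16

1. q=(16,1) nearest=0 d=16 new=(6,1) → add node 1 parent=0 cost=6
2. q=(24,6) nearest=1 d=18 new=(12,6) → add node 2 parent=1 cost=12
3. q=(21,9) nearest=2 d=9 new=(18,9) → add node 3 parent=2 cost=18
4. q=(0,5) nearest=0 d=5 new=(0,5) → add node 4 parent=0 cost=5
5. q=(24,17) nearest=3 d=8 new=(24,15) → add node 5 parent=3 cost=24
6. q=(3,23) nearest=3 d=15 new=(12,15) → add node 6 parent=3 cost=24
7. q=(15,8) nearest=2 d=3 new=(15,8) → add node 7 parent=2 cost=15; rewire 6→7 (22<24)
8. q=(7,13) nearest=6 d=5 new=(7,13) → add node 8 parent=6 cost=27
9. q=(6,5) nearest=1 d=4 new=(6,5) → blocked by [2,8]×[4,7], reject
10. q=(15,13) nearest=6 d=3 new=(15,13) → add node 9 parent=6 cost=25
11. q=(17,12) nearest=9 d=2 new=(17,12) → add node 10 parent=9 cost=27
12. q=(3,22) nearest=6 d=9 new=(6,21) → blocked by [10,12]×[16,20], reject
13. q=(12,4) nearest=2 d=2 new=(12,4) → add node 11 parent=2 cost=14; rewire 8→11 (23<27); rewire 9→11 (23<25); rewire 10→11 (22<27)
14. q=(5,23) nearest=6 d=8 new=(6,21) → blocked by [10,12]×[16,20], reject
15. q=(4,7) nearest=4 d=4 new=(4,7) → blocked by [0,6]×[7,10], reject
16. q=(8,13) nearest=8 d=1 new=(8,13) → add node 12 parent=8 cost=24
17. q=(0,17) nearest=8 d=7 new=(1,17) → add node 13 parent=8 cost=29
18. q=(11,10) nearest=12 d=3 new=(11,10) → add node 14 parent=12 cost=27
19. q=(17,17) nearest=9 d=4 new=(17,17) → add node 15 parent=9 cost=27
20. q=(3,20) nearest=13 d=3 new=(3,20) → add node 16 parent=13 cost=32
21. q=(20,11) nearest=3 d=2 new=(20,11) → add node 17 parent=3 cost=20; rewire 15→17 (26<27)
22. q=(6,12) nearest=8 d=1 new=(6,12) → add node 18 parent=8 cost=24
23. q=(10,25) nearest=16 d=7 new=(9,25) → blocked by [2,8]×[21,24], reject
24. q=(15,8) nearest=7 d=0 → coincident, reject
25. q=(8,10) nearest=18 d=2 new=(8,10) → add node 19 parent=18 cost=26
26. q=(19,17) nearest=15 d=2 new=(19,17) → add node 20 parent=15 cost=28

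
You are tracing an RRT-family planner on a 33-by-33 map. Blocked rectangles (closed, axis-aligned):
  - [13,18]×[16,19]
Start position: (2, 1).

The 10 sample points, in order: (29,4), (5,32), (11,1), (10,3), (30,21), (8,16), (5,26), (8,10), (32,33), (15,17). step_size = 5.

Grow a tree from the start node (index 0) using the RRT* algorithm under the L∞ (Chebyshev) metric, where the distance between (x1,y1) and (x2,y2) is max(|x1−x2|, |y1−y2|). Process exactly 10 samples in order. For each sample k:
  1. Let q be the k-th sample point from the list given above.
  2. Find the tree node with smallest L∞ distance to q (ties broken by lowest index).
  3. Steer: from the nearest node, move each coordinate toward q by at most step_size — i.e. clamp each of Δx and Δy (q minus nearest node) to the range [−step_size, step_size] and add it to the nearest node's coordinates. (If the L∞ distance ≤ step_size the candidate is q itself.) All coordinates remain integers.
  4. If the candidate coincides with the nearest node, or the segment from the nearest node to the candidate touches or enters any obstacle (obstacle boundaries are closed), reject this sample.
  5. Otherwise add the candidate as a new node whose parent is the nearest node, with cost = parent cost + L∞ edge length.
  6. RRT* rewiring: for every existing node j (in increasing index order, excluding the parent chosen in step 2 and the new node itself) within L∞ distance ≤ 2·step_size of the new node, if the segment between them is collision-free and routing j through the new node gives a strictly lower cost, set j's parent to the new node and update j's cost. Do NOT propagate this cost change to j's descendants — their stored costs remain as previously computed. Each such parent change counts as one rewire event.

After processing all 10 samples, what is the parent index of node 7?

1. q=(29,4) nearest=0 d=27 new=(7,4) → add node 1 parent=0 cost=5
2. q=(5,32) nearest=1 d=28 new=(5,9) → add node 2 parent=1 cost=10
3. q=(11,1) nearest=1 d=4 new=(11,1) → add node 3 parent=1 cost=9
4. q=(10,3) nearest=3 d=2 new=(10,3) → add node 4 parent=3 cost=11
5. q=(30,21) nearest=3 d=20 new=(16,6) → add node 5 parent=3 cost=14
6. q=(8,16) nearest=2 d=7 new=(8,14) → add node 6 parent=2 cost=15
7. q=(5,26) nearest=6 d=12 new=(5,19) → add node 7 parent=6 cost=20
8. q=(8,10) nearest=2 d=3 new=(8,10) → add node 8 parent=2 cost=13
9. q=(32,33) nearest=6 d=24 new=(13,19) → blocked by [13,18]×[16,19], reject
10. q=(15,17) nearest=6 d=7 new=(13,17) → blocked by [13,18]×[16,19], reject

Parent of node 7: 6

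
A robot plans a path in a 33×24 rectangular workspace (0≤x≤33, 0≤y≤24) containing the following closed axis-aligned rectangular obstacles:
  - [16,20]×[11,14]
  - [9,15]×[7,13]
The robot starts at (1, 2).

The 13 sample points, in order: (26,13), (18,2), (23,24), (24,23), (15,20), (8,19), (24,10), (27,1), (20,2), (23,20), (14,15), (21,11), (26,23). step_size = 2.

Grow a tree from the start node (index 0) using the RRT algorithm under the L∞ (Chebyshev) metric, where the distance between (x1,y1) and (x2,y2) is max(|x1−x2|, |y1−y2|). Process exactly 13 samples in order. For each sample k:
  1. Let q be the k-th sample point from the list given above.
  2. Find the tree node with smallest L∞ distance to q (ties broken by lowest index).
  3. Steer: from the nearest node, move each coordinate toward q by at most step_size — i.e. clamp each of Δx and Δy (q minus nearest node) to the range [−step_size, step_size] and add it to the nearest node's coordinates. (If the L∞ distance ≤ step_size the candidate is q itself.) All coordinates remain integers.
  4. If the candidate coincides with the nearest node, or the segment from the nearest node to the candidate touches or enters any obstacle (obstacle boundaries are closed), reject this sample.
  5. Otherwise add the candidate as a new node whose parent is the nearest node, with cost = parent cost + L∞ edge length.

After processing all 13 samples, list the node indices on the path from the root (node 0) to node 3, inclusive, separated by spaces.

1. q=(26,13) nearest=0 d=25 new=(3,4) → add node 1 parent=0 cost=2
2. q=(18,2) nearest=1 d=15 new=(5,2) → add node 2 parent=1 cost=4
3. q=(23,24) nearest=1 d=20 new=(5,6) → add node 3 parent=1 cost=4
4. q=(24,23) nearest=3 d=19 new=(7,8) → add node 4 parent=3 cost=6
5. q=(15,20) nearest=4 d=12 new=(9,10) → blocked by [9,15]×[7,13], reject
6. q=(8,19) nearest=4 d=11 new=(8,10) → add node 5 parent=4 cost=8
7. q=(24,10) nearest=5 d=16 new=(10,10) → blocked by [9,15]×[7,13], reject
8. q=(27,1) nearest=5 d=19 new=(10,8) → blocked by [9,15]×[7,13], reject
9. q=(20,2) nearest=5 d=12 new=(10,8) → blocked by [9,15]×[7,13], reject
10. q=(23,20) nearest=5 d=15 new=(10,12) → blocked by [9,15]×[7,13], reject
11. q=(14,15) nearest=5 d=6 new=(10,12) → blocked by [9,15]×[7,13], reject
12. q=(21,11) nearest=5 d=13 new=(10,11) → blocked by [9,15]×[7,13], reject
13. q=(26,23) nearest=5 d=18 new=(10,12) → blocked by [9,15]×[7,13], reject

Path: 0 1 3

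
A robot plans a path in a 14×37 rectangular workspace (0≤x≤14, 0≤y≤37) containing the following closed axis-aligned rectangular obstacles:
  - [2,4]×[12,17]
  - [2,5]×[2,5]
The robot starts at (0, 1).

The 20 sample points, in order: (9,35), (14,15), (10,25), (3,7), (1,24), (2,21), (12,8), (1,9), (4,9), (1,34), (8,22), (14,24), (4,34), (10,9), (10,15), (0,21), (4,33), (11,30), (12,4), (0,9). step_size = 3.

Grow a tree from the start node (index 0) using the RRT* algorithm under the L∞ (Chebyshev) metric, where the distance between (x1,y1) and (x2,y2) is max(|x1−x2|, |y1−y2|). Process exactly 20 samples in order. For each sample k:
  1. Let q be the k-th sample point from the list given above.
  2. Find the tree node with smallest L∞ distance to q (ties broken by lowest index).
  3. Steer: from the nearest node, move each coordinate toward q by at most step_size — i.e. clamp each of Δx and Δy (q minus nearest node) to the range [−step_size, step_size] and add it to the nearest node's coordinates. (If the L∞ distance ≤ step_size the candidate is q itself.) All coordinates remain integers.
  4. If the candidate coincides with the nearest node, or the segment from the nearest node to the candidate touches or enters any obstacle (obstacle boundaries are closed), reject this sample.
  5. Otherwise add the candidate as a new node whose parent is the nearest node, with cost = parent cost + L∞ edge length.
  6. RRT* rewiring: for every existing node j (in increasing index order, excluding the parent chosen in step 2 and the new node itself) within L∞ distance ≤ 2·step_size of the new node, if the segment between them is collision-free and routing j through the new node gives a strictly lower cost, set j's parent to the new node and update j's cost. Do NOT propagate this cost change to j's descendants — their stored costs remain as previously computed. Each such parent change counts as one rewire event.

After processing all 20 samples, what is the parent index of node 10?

1. q=(9,35) nearest=0 d=34 new=(3,4) → blocked by [2,5]×[2,5], reject
2. q=(14,15) nearest=0 d=14 new=(3,4) → blocked by [2,5]×[2,5], reject
3. q=(10,25) nearest=0 d=24 new=(3,4) → blocked by [2,5]×[2,5], reject
4. q=(3,7) nearest=0 d=6 new=(3,4) → blocked by [2,5]×[2,5], reject
5. q=(1,24) nearest=0 d=23 new=(1,4) → add node 1 parent=0 cost=3
6. q=(2,21) nearest=1 d=17 new=(2,7) → add node 2 parent=1 cost=6
7. q=(12,8) nearest=2 d=10 new=(5,8) → add node 3 parent=2 cost=9
8. q=(1,9) nearest=2 d=2 new=(1,9) → add node 4 parent=2 cost=8
9. q=(4,9) nearest=3 d=1 new=(4,9) → add node 5 parent=3 cost=10
10. q=(1,34) nearest=4 d=25 new=(1,12) → add node 6 parent=4 cost=11
11. q=(8,22) nearest=6 d=10 new=(4,15) → blocked by [2,4]×[12,17], reject
12. q=(14,24) nearest=6 d=13 new=(4,15) → blocked by [2,4]×[12,17], reject
13. q=(4,34) nearest=6 d=22 new=(4,15) → blocked by [2,4]×[12,17], reject
14. q=(10,9) nearest=3 d=5 new=(8,9) → add node 7 parent=3 cost=12
15. q=(10,15) nearest=5 d=6 new=(7,12) → add node 8 parent=5 cost=13
16. q=(0,21) nearest=6 d=9 new=(0,15) → add node 9 parent=6 cost=14
17. q=(4,33) nearest=9 d=18 new=(3,18) → blocked by [2,4]×[12,17], reject
18. q=(11,30) nearest=9 d=15 new=(3,18) → blocked by [2,4]×[12,17], reject
19. q=(12,4) nearest=7 d=5 new=(11,6) → add node 10 parent=7 cost=15
20. q=(0,9) nearest=4 d=1 new=(0,9) → add node 11 parent=4 cost=9

Parent of node 10: 7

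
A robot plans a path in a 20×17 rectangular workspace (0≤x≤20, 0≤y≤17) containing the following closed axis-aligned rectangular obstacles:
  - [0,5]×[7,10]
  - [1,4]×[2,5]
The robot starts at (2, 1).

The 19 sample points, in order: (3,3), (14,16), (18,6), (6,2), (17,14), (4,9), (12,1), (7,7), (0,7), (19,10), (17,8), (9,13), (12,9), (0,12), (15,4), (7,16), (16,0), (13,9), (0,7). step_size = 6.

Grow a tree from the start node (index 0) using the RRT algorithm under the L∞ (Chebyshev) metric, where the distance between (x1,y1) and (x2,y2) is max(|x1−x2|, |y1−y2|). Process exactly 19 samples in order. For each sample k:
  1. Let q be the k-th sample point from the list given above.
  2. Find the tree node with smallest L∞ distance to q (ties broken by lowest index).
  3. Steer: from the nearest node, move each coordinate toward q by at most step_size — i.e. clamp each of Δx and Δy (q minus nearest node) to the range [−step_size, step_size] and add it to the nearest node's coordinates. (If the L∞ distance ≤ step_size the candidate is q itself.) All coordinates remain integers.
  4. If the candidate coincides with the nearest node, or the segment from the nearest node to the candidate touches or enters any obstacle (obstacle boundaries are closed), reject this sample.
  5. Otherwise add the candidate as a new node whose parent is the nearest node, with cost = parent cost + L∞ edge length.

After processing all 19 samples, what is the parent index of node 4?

Parent of node 4: 1

1. q=(3,3) nearest=0 d=2 new=(3,3) → blocked by [1,4]×[2,5], reject
2. q=(14,16) nearest=0 d=15 new=(8,7) → blocked by [1,4]×[2,5], reject
3. q=(18,6) nearest=0 d=16 new=(8,6) → blocked by [1,4]×[2,5], reject
4. q=(6,2) nearest=0 d=4 new=(6,2) → add node 1 parent=0 cost=4
5. q=(17,14) nearest=1 d=12 new=(12,8) → add node 2 parent=1 cost=10
6. q=(4,9) nearest=1 d=7 new=(4,8) → blocked by [0,5]×[7,10], reject
7. q=(12,1) nearest=1 d=6 new=(12,1) → add node 3 parent=1 cost=10
8. q=(7,7) nearest=1 d=5 new=(7,7) → add node 4 parent=1 cost=9
9. q=(0,7) nearest=0 d=6 new=(0,7) → blocked by [0,5]×[7,10], reject
10. q=(19,10) nearest=2 d=7 new=(18,10) → add node 5 parent=2 cost=16
11. q=(17,8) nearest=5 d=2 new=(17,8) → add node 6 parent=5 cost=18
12. q=(9,13) nearest=2 d=5 new=(9,13) → add node 7 parent=2 cost=15
13. q=(12,9) nearest=2 d=1 new=(12,9) → add node 8 parent=2 cost=11
14. q=(0,12) nearest=4 d=7 new=(1,12) → blocked by [0,5]×[7,10], reject
15. q=(15,4) nearest=3 d=3 new=(15,4) → add node 9 parent=3 cost=13
16. q=(7,16) nearest=7 d=3 new=(7,16) → add node 10 parent=7 cost=18
17. q=(16,0) nearest=3 d=4 new=(16,0) → add node 11 parent=3 cost=14
18. q=(13,9) nearest=2 d=1 new=(13,9) → add node 12 parent=2 cost=11
19. q=(0,7) nearest=0 d=6 new=(0,7) → blocked by [0,5]×[7,10], reject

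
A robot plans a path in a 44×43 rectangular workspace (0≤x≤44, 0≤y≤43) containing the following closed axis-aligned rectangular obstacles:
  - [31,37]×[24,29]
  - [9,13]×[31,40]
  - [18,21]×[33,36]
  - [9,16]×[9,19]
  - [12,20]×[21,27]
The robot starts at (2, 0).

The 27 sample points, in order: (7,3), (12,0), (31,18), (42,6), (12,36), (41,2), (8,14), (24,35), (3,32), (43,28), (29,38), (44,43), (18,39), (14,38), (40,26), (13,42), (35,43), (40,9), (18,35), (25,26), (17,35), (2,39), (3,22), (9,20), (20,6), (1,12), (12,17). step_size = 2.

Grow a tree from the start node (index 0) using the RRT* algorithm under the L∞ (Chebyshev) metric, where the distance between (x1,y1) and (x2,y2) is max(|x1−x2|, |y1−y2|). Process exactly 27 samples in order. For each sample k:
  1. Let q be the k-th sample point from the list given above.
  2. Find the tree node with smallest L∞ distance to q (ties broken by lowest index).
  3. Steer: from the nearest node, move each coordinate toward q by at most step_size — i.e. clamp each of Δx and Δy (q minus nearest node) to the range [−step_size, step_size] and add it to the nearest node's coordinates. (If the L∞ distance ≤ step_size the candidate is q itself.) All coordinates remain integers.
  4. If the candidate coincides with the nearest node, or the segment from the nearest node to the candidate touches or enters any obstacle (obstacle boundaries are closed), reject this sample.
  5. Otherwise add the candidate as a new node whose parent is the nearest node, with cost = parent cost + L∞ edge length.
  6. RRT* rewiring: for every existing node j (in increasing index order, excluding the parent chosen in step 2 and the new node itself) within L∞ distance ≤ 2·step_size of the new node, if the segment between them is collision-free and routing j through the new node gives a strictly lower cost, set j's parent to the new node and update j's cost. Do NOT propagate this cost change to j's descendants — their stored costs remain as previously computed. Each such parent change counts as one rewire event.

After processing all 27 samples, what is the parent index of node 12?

Parent of node 12: 11

1. q=(7,3) nearest=0 d=5 new=(4,2) → add node 1 parent=0 cost=2
2. q=(12,0) nearest=1 d=8 new=(6,0) → add node 2 parent=1 cost=4
3. q=(31,18) nearest=2 d=25 new=(8,2) → add node 3 parent=2 cost=6
4. q=(42,6) nearest=3 d=34 new=(10,4) → add node 4 parent=3 cost=8
5. q=(12,36) nearest=4 d=32 new=(12,6) → add node 5 parent=4 cost=10
6. q=(41,2) nearest=5 d=29 new=(14,4) → add node 6 parent=5 cost=12
7. q=(8,14) nearest=5 d=8 new=(10,8) → add node 7 parent=5 cost=12
8. q=(24,35) nearest=7 d=27 new=(12,10) → blocked by [9,16]×[9,19], reject
9. q=(3,32) nearest=7 d=24 new=(8,10) → blocked by [9,16]×[9,19], reject
10. q=(43,28) nearest=6 d=29 new=(16,6) → add node 8 parent=6 cost=14
11. q=(29,38) nearest=7 d=30 new=(12,10) → blocked by [9,16]×[9,19], reject
12. q=(44,43) nearest=7 d=35 new=(12,10) → blocked by [9,16]×[9,19], reject
13. q=(18,39) nearest=7 d=31 new=(12,10) → blocked by [9,16]×[9,19], reject
14. q=(14,38) nearest=7 d=30 new=(12,10) → blocked by [9,16]×[9,19], reject
15. q=(40,26) nearest=8 d=24 new=(18,8) → add node 9 parent=8 cost=16
16. q=(13,42) nearest=7 d=34 new=(12,10) → blocked by [9,16]×[9,19], reject
17. q=(35,43) nearest=7 d=35 new=(12,10) → blocked by [9,16]×[9,19], reject
18. q=(40,9) nearest=9 d=22 new=(20,9) → add node 10 parent=9 cost=18
19. q=(18,35) nearest=10 d=26 new=(18,11) → add node 11 parent=10 cost=20
20. q=(25,26) nearest=11 d=15 new=(20,13) → add node 12 parent=11 cost=22
21. q=(17,35) nearest=12 d=22 new=(18,15) → add node 13 parent=12 cost=24
22. q=(2,39) nearest=13 d=24 new=(16,17) → blocked by [9,16]×[9,19], reject
23. q=(3,22) nearest=7 d=14 new=(8,10) → blocked by [9,16]×[9,19], reject
24. q=(9,20) nearest=11 d=9 new=(16,13) → blocked by [9,16]×[9,19], reject
25. q=(20,6) nearest=9 d=2 new=(20,6) → add node 14 parent=9 cost=18
26. q=(1,12) nearest=4 d=9 new=(8,6) → add node 15 parent=4 cost=10
27. q=(12,17) nearest=11 d=6 new=(16,13) → blocked by [9,16]×[9,19], reject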